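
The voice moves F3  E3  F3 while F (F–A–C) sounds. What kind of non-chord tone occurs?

E3 is a neighbor tone.

The harmony at that moment is F major triad (F, A, C); E3 is not a chord tone.
It is approached by step down from F3 and left by step up to F3.
Step away and step back to the same note — a neighbor tone (lower neighbor).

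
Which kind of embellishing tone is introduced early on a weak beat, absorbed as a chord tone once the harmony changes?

Anticipation.

Approach: ahead of the chord change (typically by step), so it is dissonant against the current harmony. Departure: none — the same pitch is restated or held and is a chord tone of the new harmony.
Dissonant first, consonant once the harmony catches up: the note simply arrives early — an anticipation. (The reverse timing, consonant first and dissonant after the change, would be a suspension or retardation.)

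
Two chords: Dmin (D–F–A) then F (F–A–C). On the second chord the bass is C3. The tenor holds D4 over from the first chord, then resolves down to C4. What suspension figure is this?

At the second chord the bass is C3. The suspended D4 lies a ninth above the bass; after resolving down by step to C4, the interval above the bass becomes an octave.
Suspension figures are named by those two intervals: 9–8.

9–8 suspension.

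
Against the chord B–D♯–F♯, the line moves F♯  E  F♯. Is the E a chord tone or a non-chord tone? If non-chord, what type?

Non-chord tone — a neighbor tone.

The harmony at that moment is B major triad (B, D♯, F♯); E is not a chord tone.
It is approached by step down from F♯ and left by step up to F♯.
Step away and step back to the same note — a neighbor tone (lower neighbor).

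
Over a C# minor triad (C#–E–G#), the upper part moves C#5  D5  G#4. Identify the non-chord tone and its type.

The harmony at that moment is C# minor triad (C#, E, G#); D5 is not a chord tone.
It is approached by step up from C#5 and left by leap down to G#4.
Step in, leap out — an escape tone.

D5 is an escape tone.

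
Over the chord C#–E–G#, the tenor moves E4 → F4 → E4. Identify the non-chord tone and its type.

F4 is a neighbor tone.

The harmony at that moment is C# minor triad (C#, E, G#); F4 is not a chord tone.
It is approached by step up from E4 and left by step down to E4.
Step away and step back to the same note — a neighbor tone (upper neighbor).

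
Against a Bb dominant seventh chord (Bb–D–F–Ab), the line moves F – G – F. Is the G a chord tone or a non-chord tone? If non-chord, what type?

The harmony at that moment is Bb dominant seventh chord (Bb, D, F, Ab); G is not a chord tone.
It is approached by step up from F and left by step down to F.
Step away and step back to the same note — a neighbor tone (upper neighbor).

Non-chord tone — a neighbor tone.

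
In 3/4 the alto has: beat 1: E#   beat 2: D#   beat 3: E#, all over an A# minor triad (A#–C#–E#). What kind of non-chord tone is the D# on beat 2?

Lower neighbor tone.

The harmony at that moment is A# minor triad (A#, C#, E#); D# is not a chord tone.
It is approached by step down from E# and left by step up to E#.
Step away and step back to the same note — a neighbor tone (lower neighbor).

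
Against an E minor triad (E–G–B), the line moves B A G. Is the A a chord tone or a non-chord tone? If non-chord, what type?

The harmony at that moment is E minor triad (E, G, B); A is not a chord tone.
It is approached by step down from B and left by step down to G.
Step in, step out in the same direction — a passing tone.

Non-chord tone — a passing tone.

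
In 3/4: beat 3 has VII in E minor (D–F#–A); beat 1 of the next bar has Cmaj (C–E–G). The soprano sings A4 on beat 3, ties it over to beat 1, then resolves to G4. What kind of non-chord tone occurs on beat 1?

The harmony at that moment is C major triad (C, E, G); A4 is not a chord tone.
It is held over (the same pitch as the preceding A4) and left by step down to G4.
Held over from the previous chord and resolving down by step — a suspension.

Suspension.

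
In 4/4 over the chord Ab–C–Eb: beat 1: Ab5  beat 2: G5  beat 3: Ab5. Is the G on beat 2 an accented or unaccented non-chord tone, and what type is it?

Unaccented neighbor tone.

The harmony at that moment is Ab major triad (Ab, C, Eb); G5 is not a chord tone.
It is approached by step down from Ab5 and left by step up to Ab5.
Step away and step back to the same note — a neighbor tone (lower neighbor).
It falls on a weak beat, so it is unaccented.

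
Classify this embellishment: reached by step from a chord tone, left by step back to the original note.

Neighbor tone.

Approach: by step. Departure: by step in the opposite direction, back to the starting pitch.
Stepwise on both sides but reversing to return to the same chord tone — a neighbor tone. (Had it continued onward in the same direction it would be a passing tone instead.)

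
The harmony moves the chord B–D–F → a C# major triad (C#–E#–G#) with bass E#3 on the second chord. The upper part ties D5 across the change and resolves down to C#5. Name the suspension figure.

At the second chord the bass is E#3. The suspended D5 lies a seventh above the bass; after resolving down by step to C#5, the interval above the bass becomes a sixth.
Suspension figures are named by those two intervals: 7–6.

7–6 suspension.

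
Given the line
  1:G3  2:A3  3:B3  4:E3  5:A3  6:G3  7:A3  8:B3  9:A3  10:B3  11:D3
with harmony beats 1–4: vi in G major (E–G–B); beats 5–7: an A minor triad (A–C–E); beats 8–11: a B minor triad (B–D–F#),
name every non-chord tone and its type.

The harmony at that moment is E minor triad (E, G, B); A3 is not a chord tone.
It is approached by step up from G3 and left by step up to B3.
Step in, step out in the same direction — a passing tone.
The harmony at that moment is A minor triad (A, C, E); G3 is not a chord tone.
It is approached by step down from A3 and left by step up to A3.
Step away and step back to the same note — a neighbor tone (lower neighbor).
The harmony at that moment is B minor triad (B, D, F#); A3 is not a chord tone.
It is approached by step down from B3 and left by step up to B3.
Step away and step back to the same note — a neighbor tone (lower neighbor).

A3 (beat 2) — passing tone; G3 (beat 6) — neighbor tone; A3 (beat 9) — neighbor tone.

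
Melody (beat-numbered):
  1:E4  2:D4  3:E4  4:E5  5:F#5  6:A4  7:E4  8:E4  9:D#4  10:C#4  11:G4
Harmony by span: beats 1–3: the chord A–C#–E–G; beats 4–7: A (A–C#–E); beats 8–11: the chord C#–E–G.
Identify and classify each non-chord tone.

D4 (beat 2) — neighbor tone; F#5 (beat 5) — escape tone; D#4 (beat 9) — passing tone.

The harmony at that moment is A dominant seventh chord (A, C#, E, G); D4 is not a chord tone.
It is approached by step down from E4 and left by step up to E4.
Step away and step back to the same note — a neighbor tone (lower neighbor).
The harmony at that moment is A major triad (A, C#, E); F#5 is not a chord tone.
It is approached by step up from E5 and left by leap down to A4.
Step in, leap out — an escape tone.
The harmony at that moment is C# diminished triad (C#, E, G); D#4 is not a chord tone.
It is approached by step down from E4 and left by step down to C#4.
Step in, step out in the same direction — a passing tone.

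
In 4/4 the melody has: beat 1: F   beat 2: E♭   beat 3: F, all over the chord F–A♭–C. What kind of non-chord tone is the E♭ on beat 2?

Lower neighbor tone.

The harmony at that moment is F minor triad (F, A♭, C); E♭ is not a chord tone.
It is approached by step down from F and left by step up to F.
Step away and step back to the same note — a neighbor tone (lower neighbor).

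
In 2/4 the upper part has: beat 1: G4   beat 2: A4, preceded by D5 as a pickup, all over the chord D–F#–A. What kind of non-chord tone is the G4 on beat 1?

The harmony at that moment is D major triad (D, F#, A); G4 is not a chord tone.
It is approached by leap down from D5 and left by step up to A4.
Leap in, step out, metrically accented — an appoggiatura.

Appoggiatura.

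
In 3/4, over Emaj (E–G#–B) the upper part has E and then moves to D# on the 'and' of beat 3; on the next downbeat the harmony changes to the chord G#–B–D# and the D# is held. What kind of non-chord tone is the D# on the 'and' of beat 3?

The harmony at that moment is E major triad (E, G#, B); D# is not a chord tone.
It is approached by step down from E and then sustained as the same pitch into the next harmony.
Arriving early and becoming a chord tone when the harmony changes — an anticipation.

Anticipation.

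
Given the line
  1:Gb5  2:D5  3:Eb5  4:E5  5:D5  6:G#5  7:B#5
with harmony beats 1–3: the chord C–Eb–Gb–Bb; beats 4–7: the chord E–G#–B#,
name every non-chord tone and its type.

The harmony at that moment is C half-diminished seventh chord (C, Eb, Gb, Bb); D5 is not a chord tone.
It is approached by leap down from Gb5 and left by step up to Eb5.
Leap in, step out — an appoggiatura.
The harmony at that moment is E augmented triad (E, G#, B#); D5 is not a chord tone.
It is approached by step down from E5 and left by leap up to G#5.
Step in, leap out — an escape tone.

D5 (beat 2) — appoggiatura; D5 (beat 5) — escape tone.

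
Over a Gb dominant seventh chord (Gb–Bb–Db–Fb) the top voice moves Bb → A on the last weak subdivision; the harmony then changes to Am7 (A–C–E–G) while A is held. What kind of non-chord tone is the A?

The harmony at that moment is Gb dominant seventh chord (Gb, Bb, Db, Fb); A is not a chord tone.
It is approached by step down from Bb and then sustained as the same pitch into the next harmony.
Arriving early and becoming a chord tone when the harmony changes — an anticipation.

A is an anticipation.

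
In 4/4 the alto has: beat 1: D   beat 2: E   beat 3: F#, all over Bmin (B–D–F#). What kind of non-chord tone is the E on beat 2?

Passing tone.

The harmony at that moment is B minor triad (B, D, F#); E is not a chord tone.
It is approached by step up from D and left by step up to F#.
Step in, step out in the same direction — a passing tone.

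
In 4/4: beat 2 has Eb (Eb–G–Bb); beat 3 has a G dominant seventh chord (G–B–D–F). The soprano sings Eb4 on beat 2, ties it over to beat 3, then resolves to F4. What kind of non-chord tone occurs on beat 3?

The harmony at that moment is G dominant seventh chord (G, B, D, F); Eb4 is not a chord tone.
It is held over (the same pitch as the preceding Eb4) and left by step up to F4.
Held over from the previous chord and resolving up by step — a retardation.

Retardation.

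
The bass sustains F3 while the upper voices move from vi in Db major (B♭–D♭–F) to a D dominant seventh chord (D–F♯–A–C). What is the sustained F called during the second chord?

The harmony at that moment is D dominant seventh chord (D, F♯, A, C); F3 is not a chord tone.
It is held over (the same pitch as the preceding F3) and then sustained as the same pitch into the next harmony.
Sustained through a change of harmony — a pedal tone.

Pedal tone (pedal point).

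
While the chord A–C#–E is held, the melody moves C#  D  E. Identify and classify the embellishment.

D is a passing tone.

The harmony at that moment is A major triad (A, C#, E); D is not a chord tone.
It is approached by step up from C# and left by step up to E.
Step in, step out in the same direction — a passing tone.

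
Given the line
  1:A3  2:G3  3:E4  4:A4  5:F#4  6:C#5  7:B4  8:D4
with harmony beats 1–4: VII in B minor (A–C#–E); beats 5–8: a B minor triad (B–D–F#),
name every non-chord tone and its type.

G3 (beat 2) — escape tone; C#5 (beat 6) — appoggiatura.

The harmony at that moment is A major triad (A, C#, E); G3 is not a chord tone.
It is approached by step down from A3 and left by leap up to E4.
Step in, leap out — an escape tone.
The harmony at that moment is B minor triad (B, D, F#); C#5 is not a chord tone.
It is approached by leap up from F#4 and left by step down to B4.
Leap in, step out — an appoggiatura.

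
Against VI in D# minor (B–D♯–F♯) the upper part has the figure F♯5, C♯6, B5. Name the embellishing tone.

The harmony at that moment is B major triad (B, D♯, F♯); C♯6 is not a chord tone.
It is approached by leap up from F♯5 and left by step down to B5.
Leap in, step out — an appoggiatura.

C♯6 is an appoggiatura.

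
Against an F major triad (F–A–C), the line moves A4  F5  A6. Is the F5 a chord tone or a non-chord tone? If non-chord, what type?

F major triad contains F, A, C; F is the root, so it is a chord tone.

Chord tone (the root of F major triad).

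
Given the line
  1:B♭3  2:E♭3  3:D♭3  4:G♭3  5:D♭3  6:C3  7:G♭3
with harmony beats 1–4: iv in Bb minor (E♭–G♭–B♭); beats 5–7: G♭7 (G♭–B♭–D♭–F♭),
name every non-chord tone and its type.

D♭3 (beat 3) — escape tone; C3 (beat 6) — escape tone.

The harmony at that moment is E♭ minor triad (E♭, G♭, B♭); D♭3 is not a chord tone.
It is approached by step down from E♭3 and left by leap up to G♭3.
Step in, leap out — an escape tone.
The harmony at that moment is G♭ dominant seventh chord (G♭, B♭, D♭, F♭); C3 is not a chord tone.
It is approached by step down from D♭3 and left by leap up to G♭3.
Step in, leap out — an escape tone.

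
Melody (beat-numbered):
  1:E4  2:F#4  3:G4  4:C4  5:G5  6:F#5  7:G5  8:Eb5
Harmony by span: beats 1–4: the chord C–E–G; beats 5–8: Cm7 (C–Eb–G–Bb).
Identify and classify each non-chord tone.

F#4 (beat 2) — passing tone; F#5 (beat 6) — neighbor tone.

The harmony at that moment is C major triad (C, E, G); F#4 is not a chord tone.
It is approached by step up from E4 and left by step up to G4.
Step in, step out in the same direction — a passing tone.
The harmony at that moment is C minor seventh chord (C, Eb, G, Bb); F#5 is not a chord tone.
It is approached by step down from G5 and left by step up to G5.
Step away and step back to the same note — a neighbor tone (lower neighbor).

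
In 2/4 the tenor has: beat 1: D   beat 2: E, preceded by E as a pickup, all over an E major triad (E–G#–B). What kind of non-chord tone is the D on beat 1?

The harmony at that moment is E major triad (E, G#, B); D is not a chord tone.
It is approached by step down from E and left by step up to E.
Step away and step back to the same note — a neighbor tone (lower neighbor).

Lower neighbor tone.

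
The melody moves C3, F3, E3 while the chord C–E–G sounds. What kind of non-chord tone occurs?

F3 is an appoggiatura.

The harmony at that moment is C major triad (C, E, G); F3 is not a chord tone.
It is approached by leap up from C3 and left by step down to E3.
Leap in, step out — an appoggiatura.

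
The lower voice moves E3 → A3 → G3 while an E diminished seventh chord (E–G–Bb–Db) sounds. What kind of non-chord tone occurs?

The harmony at that moment is E diminished seventh chord (E, G, Bb, Db); A3 is not a chord tone.
It is approached by leap up from E3 and left by step down to G3.
Leap in, step out — an appoggiatura.

A3 is an appoggiatura.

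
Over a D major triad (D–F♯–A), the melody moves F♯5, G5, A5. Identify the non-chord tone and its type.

The harmony at that moment is D major triad (D, F♯, A); G5 is not a chord tone.
It is approached by step up from F♯5 and left by step up to A5.
Step in, step out in the same direction — a passing tone.

G5 is a passing tone.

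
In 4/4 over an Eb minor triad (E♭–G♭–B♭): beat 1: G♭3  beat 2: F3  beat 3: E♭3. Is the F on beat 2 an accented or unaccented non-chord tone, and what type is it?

Unaccented passing tone.

The harmony at that moment is E♭ minor triad (E♭, G♭, B♭); F3 is not a chord tone.
It is approached by step down from G♭3 and left by step down to E♭3.
Step in, step out in the same direction — a passing tone.
It falls on a weak beat, so it is unaccented.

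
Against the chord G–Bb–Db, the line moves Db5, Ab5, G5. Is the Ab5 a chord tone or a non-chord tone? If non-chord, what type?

Non-chord tone — an appoggiatura.

The harmony at that moment is G diminished triad (G, Bb, Db); Ab5 is not a chord tone.
It is approached by leap up from Db5 and left by step down to G5.
Leap in, step out — an appoggiatura.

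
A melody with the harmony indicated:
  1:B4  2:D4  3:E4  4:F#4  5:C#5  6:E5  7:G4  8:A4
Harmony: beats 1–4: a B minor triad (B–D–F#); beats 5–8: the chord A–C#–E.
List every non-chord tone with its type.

E4 (beat 3) — passing tone; G4 (beat 7) — appoggiatura.

The harmony at that moment is B minor triad (B, D, F#); E4 is not a chord tone.
It is approached by step up from D4 and left by step up to F#4.
Step in, step out in the same direction — a passing tone.
The harmony at that moment is A major triad (A, C#, E); G4 is not a chord tone.
It is approached by leap down from E5 and left by step up to A4.
Leap in, step out — an appoggiatura.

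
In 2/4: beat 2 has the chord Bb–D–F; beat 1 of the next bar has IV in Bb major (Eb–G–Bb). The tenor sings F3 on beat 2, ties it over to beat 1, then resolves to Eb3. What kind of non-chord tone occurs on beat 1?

The harmony at that moment is Eb major triad (Eb, G, Bb); F3 is not a chord tone.
It is held over (the same pitch as the preceding F3) and left by step down to Eb3.
Held over from the previous chord and resolving down by step — a suspension.

Suspension.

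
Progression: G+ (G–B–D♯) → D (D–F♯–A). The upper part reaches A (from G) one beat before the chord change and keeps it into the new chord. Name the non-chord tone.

A is an anticipation.

The harmony at that moment is G augmented triad (G, B, D♯); A is not a chord tone.
It is approached by step up from G and then sustained as the same pitch into the next harmony.
Arriving early and becoming a chord tone when the harmony changes — an anticipation.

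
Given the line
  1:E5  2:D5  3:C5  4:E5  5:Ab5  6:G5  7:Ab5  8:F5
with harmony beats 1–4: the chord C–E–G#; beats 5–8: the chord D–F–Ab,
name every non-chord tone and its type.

The harmony at that moment is C augmented triad (C, E, G#); D5 is not a chord tone.
It is approached by step down from E5 and left by step down to C5.
Step in, step out in the same direction — a passing tone.
The harmony at that moment is D diminished triad (D, F, Ab); G5 is not a chord tone.
It is approached by step down from Ab5 and left by step up to Ab5.
Step away and step back to the same note — a neighbor tone (lower neighbor).

D5 (beat 2) — passing tone; G5 (beat 6) — neighbor tone.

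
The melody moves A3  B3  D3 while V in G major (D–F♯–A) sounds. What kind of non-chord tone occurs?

B3 is an escape tone.

The harmony at that moment is D major triad (D, F♯, A); B3 is not a chord tone.
It is approached by step up from A3 and left by leap down to D3.
Step in, leap out — an escape tone.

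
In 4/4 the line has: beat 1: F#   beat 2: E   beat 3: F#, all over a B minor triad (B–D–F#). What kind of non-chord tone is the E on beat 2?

Lower neighbor tone.

The harmony at that moment is B minor triad (B, D, F#); E is not a chord tone.
It is approached by step down from F# and left by step up to F#.
Step away and step back to the same note — a neighbor tone (lower neighbor).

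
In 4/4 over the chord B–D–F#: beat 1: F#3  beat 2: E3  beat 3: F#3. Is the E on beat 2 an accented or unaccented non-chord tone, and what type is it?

Unaccented neighbor tone.

The harmony at that moment is B minor triad (B, D, F#); E3 is not a chord tone.
It is approached by step down from F#3 and left by step up to F#3.
Step away and step back to the same note — a neighbor tone (lower neighbor).
It falls on a weak beat, so it is unaccented.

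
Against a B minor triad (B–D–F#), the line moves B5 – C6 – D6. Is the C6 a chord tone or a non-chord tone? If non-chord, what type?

Non-chord tone — a passing tone.

The harmony at that moment is B minor triad (B, D, F#); C6 is not a chord tone.
It is approached by step up from B5 and left by step up to D6.
Step in, step out in the same direction — a passing tone.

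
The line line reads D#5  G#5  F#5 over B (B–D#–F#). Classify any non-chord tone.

The harmony at that moment is B major triad (B, D#, F#); G#5 is not a chord tone.
It is approached by leap up from D#5 and left by step down to F#5.
Leap in, step out — an appoggiatura.

G#5 is an appoggiatura.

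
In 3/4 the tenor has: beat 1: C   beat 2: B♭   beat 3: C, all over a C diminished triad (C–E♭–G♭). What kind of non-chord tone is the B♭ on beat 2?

Lower neighbor tone.

The harmony at that moment is C diminished triad (C, E♭, G♭); B♭ is not a chord tone.
It is approached by step down from C and left by step up to C.
Step away and step back to the same note — a neighbor tone (lower neighbor).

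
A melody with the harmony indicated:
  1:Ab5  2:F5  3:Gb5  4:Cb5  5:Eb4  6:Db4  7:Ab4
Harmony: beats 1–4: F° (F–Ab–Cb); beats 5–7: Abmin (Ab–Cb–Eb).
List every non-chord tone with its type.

Gb5 (beat 3) — escape tone; Db4 (beat 6) — escape tone.

The harmony at that moment is F diminished triad (F, Ab, Cb); Gb5 is not a chord tone.
It is approached by step up from F5 and left by leap down to Cb5.
Step in, leap out — an escape tone.
The harmony at that moment is Ab minor triad (Ab, Cb, Eb); Db4 is not a chord tone.
It is approached by step down from Eb4 and left by leap up to Ab4.
Step in, leap out — an escape tone.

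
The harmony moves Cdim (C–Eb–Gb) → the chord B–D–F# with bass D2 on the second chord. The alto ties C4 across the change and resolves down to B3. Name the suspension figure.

At the second chord the bass is D2. The suspended C4 lies a seventh above the bass; after resolving down by step to B3, the interval above the bass becomes a sixth.
Suspension figures are named by those two intervals: 7–6.

7–6 suspension.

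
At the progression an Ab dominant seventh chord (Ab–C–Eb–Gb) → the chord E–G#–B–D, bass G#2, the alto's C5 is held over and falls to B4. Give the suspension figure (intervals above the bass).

4–3 suspension.

At the second chord the bass is G#2. The suspended C5 lies a fourth above the bass; after resolving down by step to B4, the interval above the bass becomes a third.
Suspension figures are named by those two intervals: 4–3.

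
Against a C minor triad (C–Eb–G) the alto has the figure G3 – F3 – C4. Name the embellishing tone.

The harmony at that moment is C minor triad (C, Eb, G); F3 is not a chord tone.
It is approached by step down from G3 and left by leap up to C4.
Step in, leap out — an escape tone.

F3 is an escape tone.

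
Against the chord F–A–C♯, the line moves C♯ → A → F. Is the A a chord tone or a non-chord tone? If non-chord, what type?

F augmented triad contains F, A, C♯; A is the third, so it is a chord tone.

Chord tone (the third of F augmented triad).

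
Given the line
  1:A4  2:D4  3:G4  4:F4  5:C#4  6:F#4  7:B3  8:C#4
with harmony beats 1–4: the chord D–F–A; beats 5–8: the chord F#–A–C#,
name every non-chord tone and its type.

The harmony at that moment is D minor triad (D, F, A); G4 is not a chord tone.
It is approached by leap up from D4 and left by step down to F4.
Leap in, step out — an appoggiatura.
The harmony at that moment is F# minor triad (F#, A, C#); B3 is not a chord tone.
It is approached by leap down from F#4 and left by step up to C#4.
Leap in, step out — an appoggiatura.

G4 (beat 3) — appoggiatura; B3 (beat 7) — appoggiatura.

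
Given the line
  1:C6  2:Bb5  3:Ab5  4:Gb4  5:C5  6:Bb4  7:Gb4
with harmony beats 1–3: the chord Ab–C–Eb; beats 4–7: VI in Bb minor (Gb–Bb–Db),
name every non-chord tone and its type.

The harmony at that moment is Ab major triad (Ab, C, Eb); Bb5 is not a chord tone.
It is approached by step down from C6 and left by step down to Ab5.
Step in, step out in the same direction — a passing tone.
The harmony at that moment is Gb major triad (Gb, Bb, Db); C5 is not a chord tone.
It is approached by leap up from Gb4 and left by step down to Bb4.
Leap in, step out — an appoggiatura.

Bb5 (beat 2) — passing tone; C5 (beat 5) — appoggiatura.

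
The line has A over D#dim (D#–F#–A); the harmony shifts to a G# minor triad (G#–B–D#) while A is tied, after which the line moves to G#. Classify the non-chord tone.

A is a suspension.

The harmony at that moment is G# minor triad (G#, B, D#); A is not a chord tone.
It is held over (the same pitch as the preceding A) and left by step down to G#.
Held over from the previous chord and resolving down by step — a suspension.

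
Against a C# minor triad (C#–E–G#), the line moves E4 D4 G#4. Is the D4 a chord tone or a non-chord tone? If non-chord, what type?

Non-chord tone — an escape tone.

The harmony at that moment is C# minor triad (C#, E, G#); D4 is not a chord tone.
It is approached by step down from E4 and left by leap up to G#4.
Step in, leap out — an escape tone.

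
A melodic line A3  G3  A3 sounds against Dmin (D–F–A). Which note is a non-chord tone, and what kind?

G3 is a neighbor tone.

The harmony at that moment is D minor triad (D, F, A); G3 is not a chord tone.
It is approached by step down from A3 and left by step up to A3.
Step away and step back to the same note — a neighbor tone (lower neighbor).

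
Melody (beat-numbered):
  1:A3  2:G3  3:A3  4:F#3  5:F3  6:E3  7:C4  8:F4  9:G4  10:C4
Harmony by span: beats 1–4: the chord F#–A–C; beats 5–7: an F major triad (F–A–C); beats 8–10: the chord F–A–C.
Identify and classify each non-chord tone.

G3 (beat 2) — neighbor tone; E3 (beat 6) — escape tone; G4 (beat 9) — escape tone.

The harmony at that moment is F# diminished triad (F#, A, C); G3 is not a chord tone.
It is approached by step down from A3 and left by step up to A3.
Step away and step back to the same note — a neighbor tone (lower neighbor).
The harmony at that moment is F major triad (F, A, C); E3 is not a chord tone.
It is approached by step down from F3 and left by leap up to C4.
Step in, leap out — an escape tone.
The harmony at that moment is F major triad (F, A, C); G4 is not a chord tone.
It is approached by step up from F4 and left by leap down to C4.
Step in, leap out — an escape tone.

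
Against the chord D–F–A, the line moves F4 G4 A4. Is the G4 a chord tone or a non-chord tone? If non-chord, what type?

Non-chord tone — a passing tone.

The harmony at that moment is D minor triad (D, F, A); G4 is not a chord tone.
It is approached by step up from F4 and left by step up to A4.
Step in, step out in the same direction — a passing tone.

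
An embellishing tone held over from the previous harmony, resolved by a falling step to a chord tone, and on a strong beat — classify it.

Suspension.

Approach: by preparation — the pitch is first a chord tone, then held (tied or repeated) while the harmony changes under it. Departure: down by step. Metric position: strong.
A prepared dissonance that resolves downward by step — a suspension. (The same figure resolving upward would be a retardation.)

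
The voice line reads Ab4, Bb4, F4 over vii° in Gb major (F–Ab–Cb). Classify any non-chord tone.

Bb4 is an escape tone.

The harmony at that moment is F diminished triad (F, Ab, Cb); Bb4 is not a chord tone.
It is approached by step up from Ab4 and left by leap down to F4.
Step in, leap out — an escape tone.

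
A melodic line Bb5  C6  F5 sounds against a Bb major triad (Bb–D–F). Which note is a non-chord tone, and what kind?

The harmony at that moment is Bb major triad (Bb, D, F); C6 is not a chord tone.
It is approached by step up from Bb5 and left by leap down to F5.
Step in, leap out — an escape tone.

C6 is an escape tone.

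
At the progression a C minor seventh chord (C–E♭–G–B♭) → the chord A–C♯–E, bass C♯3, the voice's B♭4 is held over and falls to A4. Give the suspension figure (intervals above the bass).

7–6 suspension.

At the second chord the bass is C♯3. The suspended B♭4 lies a seventh above the bass; after resolving down by step to A4, the interval above the bass becomes a sixth.
Suspension figures are named by those two intervals: 7–6.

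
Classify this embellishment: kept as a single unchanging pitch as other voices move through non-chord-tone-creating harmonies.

Pedal tone.

Approach: none. Departure: none — a single pitch is sustained while the chords change around it, passing through harmonies that do not contain it.
No melodic motion at all; the dissonance is created entirely by the moving harmonies against the stationary note — a pedal tone (pedal point).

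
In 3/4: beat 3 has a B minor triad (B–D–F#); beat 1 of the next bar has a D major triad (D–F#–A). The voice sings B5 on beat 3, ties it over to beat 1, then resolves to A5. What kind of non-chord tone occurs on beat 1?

Suspension.

The harmony at that moment is D major triad (D, F#, A); B5 is not a chord tone.
It is held over (the same pitch as the preceding B5) and left by step down to A5.
Held over from the previous chord and resolving down by step — a suspension.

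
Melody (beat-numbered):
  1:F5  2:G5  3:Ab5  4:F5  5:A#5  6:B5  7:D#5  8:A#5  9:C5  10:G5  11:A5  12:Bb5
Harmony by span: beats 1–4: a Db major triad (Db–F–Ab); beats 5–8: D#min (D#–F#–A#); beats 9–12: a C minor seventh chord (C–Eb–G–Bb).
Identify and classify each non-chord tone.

G5 (beat 2) — passing tone; B5 (beat 6) — escape tone; A5 (beat 11) — passing tone.

The harmony at that moment is Db major triad (Db, F, Ab); G5 is not a chord tone.
It is approached by step up from F5 and left by step up to Ab5.
Step in, step out in the same direction — a passing tone.
The harmony at that moment is D# minor triad (D#, F#, A#); B5 is not a chord tone.
It is approached by step up from A#5 and left by leap down to D#5.
Step in, leap out — an escape tone.
The harmony at that moment is C minor seventh chord (C, Eb, G, Bb); A5 is not a chord tone.
It is approached by step up from G5 and left by step up to Bb5.
Step in, step out in the same direction — a passing tone.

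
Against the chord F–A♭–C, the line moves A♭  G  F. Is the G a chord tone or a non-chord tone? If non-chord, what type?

Non-chord tone — a passing tone.

The harmony at that moment is F minor triad (F, A♭, C); G is not a chord tone.
It is approached by step down from A♭ and left by step down to F.
Step in, step out in the same direction — a passing tone.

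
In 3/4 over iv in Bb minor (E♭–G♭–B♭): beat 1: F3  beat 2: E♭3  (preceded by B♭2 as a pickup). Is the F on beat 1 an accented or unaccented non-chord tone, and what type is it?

The harmony at that moment is E♭ minor triad (E♭, G♭, B♭); F3 is not a chord tone.
It is approached by leap up from B♭2 and left by step down to E♭3.
Leap in, step out — an appoggiatura.
It falls on the downbeat, so it is accented.

Accented appoggiatura.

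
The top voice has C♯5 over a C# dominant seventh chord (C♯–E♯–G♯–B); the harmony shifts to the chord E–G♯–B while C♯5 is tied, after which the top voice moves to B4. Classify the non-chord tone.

C♯5 is a suspension.

The harmony at that moment is E major triad (E, G♯, B); C♯5 is not a chord tone.
It is held over (the same pitch as the preceding C♯5) and left by step down to B4.
Held over from the previous chord and resolving down by step — a suspension.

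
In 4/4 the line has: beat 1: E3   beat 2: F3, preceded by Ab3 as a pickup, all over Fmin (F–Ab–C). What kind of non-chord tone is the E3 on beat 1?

The harmony at that moment is F minor triad (F, Ab, C); E3 is not a chord tone.
It is approached by leap down from Ab3 and left by step up to F3.
Leap in, step out, metrically accented — an appoggiatura.

Appoggiatura.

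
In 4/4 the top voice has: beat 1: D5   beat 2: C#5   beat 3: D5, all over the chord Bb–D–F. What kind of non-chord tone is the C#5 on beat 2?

The harmony at that moment is Bb major triad (Bb, D, F); C#5 is not a chord tone.
It is approached by step down from D5 and left by step up to D5.
Step away and step back to the same note — a neighbor tone (lower neighbor).

Lower neighbor tone.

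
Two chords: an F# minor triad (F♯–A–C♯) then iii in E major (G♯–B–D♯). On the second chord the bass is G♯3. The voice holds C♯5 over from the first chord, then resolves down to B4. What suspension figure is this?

At the second chord the bass is G♯3. The suspended C♯5 lies a fourth above the bass; after resolving down by step to B4, the interval above the bass becomes a third.
Suspension figures are named by those two intervals: 4–3.

4–3 suspension.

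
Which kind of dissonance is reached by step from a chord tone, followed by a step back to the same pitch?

Approach: by step. Departure: by step in the opposite direction, back to the starting pitch.
Stepwise on both sides but reversing to return to the same chord tone — a neighbor tone. (Had it continued onward in the same direction it would be a passing tone instead.)

Neighbor tone.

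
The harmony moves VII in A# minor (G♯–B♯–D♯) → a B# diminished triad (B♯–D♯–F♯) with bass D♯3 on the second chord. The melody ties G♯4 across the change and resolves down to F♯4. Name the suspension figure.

At the second chord the bass is D♯3. The suspended G♯4 lies a fourth above the bass; after resolving down by step to F♯4, the interval above the bass becomes a third.
Suspension figures are named by those two intervals: 4–3.

4–3 suspension.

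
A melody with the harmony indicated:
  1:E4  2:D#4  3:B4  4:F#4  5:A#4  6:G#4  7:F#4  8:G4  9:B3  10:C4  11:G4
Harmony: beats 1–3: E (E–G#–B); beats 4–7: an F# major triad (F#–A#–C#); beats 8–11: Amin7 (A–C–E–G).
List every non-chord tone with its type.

The harmony at that moment is E major triad (E, G#, B); D#4 is not a chord tone.
It is approached by step down from E4 and left by leap up to B4.
Step in, leap out — an escape tone.
The harmony at that moment is F# major triad (F#, A#, C#); G#4 is not a chord tone.
It is approached by step down from A#4 and left by step down to F#4.
Step in, step out in the same direction — a passing tone.
The harmony at that moment is A minor seventh chord (A, C, E, G); B3 is not a chord tone.
It is approached by leap down from G4 and left by step up to C4.
Leap in, step out — an appoggiatura.

D#4 (beat 2) — escape tone; G#4 (beat 6) — passing tone; B3 (beat 9) — appoggiatura.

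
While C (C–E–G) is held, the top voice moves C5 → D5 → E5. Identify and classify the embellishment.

The harmony at that moment is C major triad (C, E, G); D5 is not a chord tone.
It is approached by step up from C5 and left by step up to E5.
Step in, step out in the same direction — a passing tone.

D5 is a passing tone.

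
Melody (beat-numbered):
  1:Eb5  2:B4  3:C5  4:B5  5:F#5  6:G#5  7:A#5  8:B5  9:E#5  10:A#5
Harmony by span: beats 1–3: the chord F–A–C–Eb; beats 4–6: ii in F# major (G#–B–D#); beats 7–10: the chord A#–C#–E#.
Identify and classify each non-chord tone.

The harmony at that moment is F dominant seventh chord (F, A, C, Eb); B4 is not a chord tone.
It is approached by leap down from Eb5 and left by step up to C5.
Leap in, step out — an appoggiatura.
The harmony at that moment is G# minor triad (G#, B, D#); F#5 is not a chord tone.
It is approached by leap down from B5 and left by step up to G#5.
Leap in, step out — an appoggiatura.
The harmony at that moment is A# minor triad (A#, C#, E#); B5 is not a chord tone.
It is approached by step up from A#5 and left by leap down to E#5.
Step in, leap out — an escape tone.

B4 (beat 2) — appoggiatura; F#5 (beat 5) — appoggiatura; B5 (beat 8) — escape tone.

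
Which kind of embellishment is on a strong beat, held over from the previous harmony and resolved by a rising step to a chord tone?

Retardation.

Approach: by preparation — the pitch is first a chord tone, then held (tied or repeated) while the harmony changes under it. Departure: up by step. Metric position: strong.
A prepared dissonance that resolves upward by step — a retardation. (The same figure resolving downward would be a suspension.)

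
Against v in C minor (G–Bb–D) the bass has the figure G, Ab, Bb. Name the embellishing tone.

The harmony at that moment is G minor triad (G, Bb, D); Ab is not a chord tone.
It is approached by step up from G and left by step up to Bb.
Step in, step out in the same direction — a passing tone.

Ab is a passing tone.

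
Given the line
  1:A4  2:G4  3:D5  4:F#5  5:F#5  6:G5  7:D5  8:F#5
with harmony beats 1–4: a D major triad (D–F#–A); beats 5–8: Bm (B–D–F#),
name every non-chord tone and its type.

The harmony at that moment is D major triad (D, F#, A); G4 is not a chord tone.
It is approached by step down from A4 and left by leap up to D5.
Step in, leap out — an escape tone.
The harmony at that moment is B minor triad (B, D, F#); G5 is not a chord tone.
It is approached by step up from F#5 and left by leap down to D5.
Step in, leap out — an escape tone.

G4 (beat 2) — escape tone; G5 (beat 6) — escape tone.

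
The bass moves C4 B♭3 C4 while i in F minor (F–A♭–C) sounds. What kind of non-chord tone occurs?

B♭3 is a neighbor tone.

The harmony at that moment is F minor triad (F, A♭, C); B♭3 is not a chord tone.
It is approached by step down from C4 and left by step up to C4.
Step away and step back to the same note — a neighbor tone (lower neighbor).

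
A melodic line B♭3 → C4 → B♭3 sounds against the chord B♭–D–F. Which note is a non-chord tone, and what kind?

The harmony at that moment is B♭ major triad (B♭, D, F); C4 is not a chord tone.
It is approached by step up from B♭3 and left by step down to B♭3.
Step away and step back to the same note — a neighbor tone (upper neighbor).

C4 is a neighbor tone.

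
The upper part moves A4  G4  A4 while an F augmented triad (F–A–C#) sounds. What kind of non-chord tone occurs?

The harmony at that moment is F augmented triad (F, A, C#); G4 is not a chord tone.
It is approached by step down from A4 and left by step up to A4.
Step away and step back to the same note — a neighbor tone (lower neighbor).

G4 is a neighbor tone.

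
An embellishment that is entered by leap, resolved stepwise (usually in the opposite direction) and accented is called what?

Appoggiatura.

Approach: by leap. Departure: by step. Metric position: strong.
Leap in, step out, in a metrically strong position — an appoggiatura. (It is the mirror image of the escape tone, which steps in and leaps out from a weak position.)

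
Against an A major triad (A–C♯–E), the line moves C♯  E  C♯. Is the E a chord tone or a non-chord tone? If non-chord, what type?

A major triad contains A, C♯, E; E is the fifth, so it is a chord tone.

Chord tone (the fifth of A major triad).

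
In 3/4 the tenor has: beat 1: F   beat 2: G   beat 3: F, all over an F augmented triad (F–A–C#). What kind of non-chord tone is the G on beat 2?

The harmony at that moment is F augmented triad (F, A, C#); G is not a chord tone.
It is approached by step up from F and left by step down to F.
Step away and step back to the same note — a neighbor tone (upper neighbor).

Upper neighbor tone.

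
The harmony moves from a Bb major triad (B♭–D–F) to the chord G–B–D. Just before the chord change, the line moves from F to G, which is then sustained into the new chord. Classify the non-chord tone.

The harmony at that moment is B♭ major triad (B♭, D, F); G is not a chord tone.
It is approached by step up from F and then sustained as the same pitch into the next harmony.
Arriving early and becoming a chord tone when the harmony changes — an anticipation.

G is an anticipation.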